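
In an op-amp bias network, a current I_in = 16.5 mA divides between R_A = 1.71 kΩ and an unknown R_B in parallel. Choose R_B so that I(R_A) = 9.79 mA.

R_B ≈ 2.49 kΩ

In a two-way split, I_A/I_in = R_B/(R_A + R_B).
9.79/16.5 = R_B/(R_A + R_B) → R_B = R_A · (0.5933)/(1 − 0.5933) = 1.71 × 1.459 = 2.495 kΩ.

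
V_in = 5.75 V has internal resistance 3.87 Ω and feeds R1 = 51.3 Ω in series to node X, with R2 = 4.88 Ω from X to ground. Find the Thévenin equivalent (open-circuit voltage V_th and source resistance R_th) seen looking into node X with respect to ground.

V_th ≈ 0.467 V, R_th ≈ 4.48 Ω

R1' = 3.87 + 51.3 = 55.17 Ω (source resistance + R1).
V_th is the unloaded tap voltage: V_in · R2/(R1'+R2) = 5.75 × 0.08127 = 0.4673 V.
With V_in suppressed (replaced by a short), R_th = R1' ‖ R2 = (55.17 × 4.88)/(55.17 + 4.88) = 4.483 Ω.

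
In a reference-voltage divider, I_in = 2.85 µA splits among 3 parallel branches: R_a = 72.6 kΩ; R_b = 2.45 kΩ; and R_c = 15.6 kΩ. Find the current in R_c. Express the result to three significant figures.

I ≈ 0.376 µA

Conductances: ΣG = 1/72.6 + 1/2.45 + 1/15.6 = 0.4860 (1/kΩ).
R_c takes the fraction G_k/ΣG = 0.06410/0.4860 = 0.1319, so I = 2.85 × 0.1319 = 0.3759 µA.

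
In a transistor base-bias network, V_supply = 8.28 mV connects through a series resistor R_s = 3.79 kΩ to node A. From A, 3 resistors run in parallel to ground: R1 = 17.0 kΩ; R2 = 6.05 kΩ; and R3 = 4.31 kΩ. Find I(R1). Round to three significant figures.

Equivalent of the parallel group: R_p = 2.192 kΩ.
V_A = 8.28 × 2.192/5.982 = 3.034 mV.
Branch current I = V_A/R1 = 3.034/17.0 = 0.1785 µA.

I ≈ 0.178 µA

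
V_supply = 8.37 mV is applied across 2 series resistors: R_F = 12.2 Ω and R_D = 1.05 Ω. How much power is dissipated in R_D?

P ≈ 0.419 µW

The common current is I = 8.37/13.25 = 0.6317 mA.
P = I²R = 0.3990 × 1.05 = 0.4190 µW.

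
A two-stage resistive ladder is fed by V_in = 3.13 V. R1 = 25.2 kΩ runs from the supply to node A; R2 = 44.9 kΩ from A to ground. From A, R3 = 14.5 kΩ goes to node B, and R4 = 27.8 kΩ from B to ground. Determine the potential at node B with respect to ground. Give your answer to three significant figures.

V_B ≈ 0.954 V

The second stage (R3 + R4 = 42.30 kΩ) loads node A in parallel with R2.
Effective lower resistance at A: R2 ‖ 42.30 = 21.78 kΩ.
First divider: V_A = V_in · 21.78/(25.2 + 21.78) = 1.451 V.
Then the unloaded second divider: V_B = V_A × R4/(R3+R4) = 1.451 × 0.6572 = 0.9537 V.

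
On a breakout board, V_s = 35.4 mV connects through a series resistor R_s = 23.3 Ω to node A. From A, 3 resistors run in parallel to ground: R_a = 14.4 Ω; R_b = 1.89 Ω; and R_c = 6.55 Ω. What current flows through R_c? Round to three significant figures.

Combine the parallel branches: R_p = (1/14.4 + 1/1.89 + 1/6.55)⁻¹ = 1.331 Ω.
Node voltage V_A = V_s · R_p/(R_s + R_p) = 35.4 × 0.05404 = 1.913 mV.
I(R_c) = V_A / R_c = 1.913/6.55 = 0.2921 mA.

I ≈ 0.292 mA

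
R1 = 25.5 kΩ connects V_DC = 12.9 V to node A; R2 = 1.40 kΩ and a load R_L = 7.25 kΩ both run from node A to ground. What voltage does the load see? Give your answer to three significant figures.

First combine the lower leg with the load: R2 ‖ R_L = 1.173 kΩ.
Voltage divider with the loaded lower leg: V_out = 12.9 × 1.173/(25.5 + 1.173) = 12.9 × 0.04399 = 0.5675 V.
(Unloaded it would be 0.671 V; the load pulls it down.)

V_out ≈ 0.567 V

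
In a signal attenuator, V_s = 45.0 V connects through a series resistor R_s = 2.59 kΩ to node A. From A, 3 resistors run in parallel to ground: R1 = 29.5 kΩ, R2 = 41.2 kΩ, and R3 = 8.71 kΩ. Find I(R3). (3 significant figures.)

Equivalent of the parallel group: R_p = 5.781 kΩ.
V_A by voltage divider: V_A = 45.0 × 5.781/(2.59 + 5.781) = 31.08 V.
I(R3) = V_A / R3 = 31.08/8.71 = 3.568 mA.
(Equivalently: I_total = 5.376 mA, then current-divider fraction G_k/ΣG = 0.6637.)

I ≈ 3.57 mA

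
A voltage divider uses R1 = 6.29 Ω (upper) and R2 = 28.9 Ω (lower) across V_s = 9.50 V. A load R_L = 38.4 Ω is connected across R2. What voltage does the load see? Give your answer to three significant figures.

R2 ‖ R_L = (28.9 × 38.4)/(28.9 + 38.4) = 16.49 Ω.
Voltage divider with the loaded lower leg: V_out = 9.50 × 16.49/(6.29 + 16.49) = 9.50 × 0.7239 = 6.877 V.
(Unloaded it would be 7.80 V; the load pulls it down.)

V_out ≈ 6.88 V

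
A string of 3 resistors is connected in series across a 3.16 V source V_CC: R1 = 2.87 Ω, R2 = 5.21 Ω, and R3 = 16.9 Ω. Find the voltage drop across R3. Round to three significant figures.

Total series resistance ΣR = 2.87 + 5.21 + 16.9 = 24.98 Ω.
V = V_CC · R/ΣR = 3.16 × 0.6765 = 2.138 V.

V ≈ 2.14 V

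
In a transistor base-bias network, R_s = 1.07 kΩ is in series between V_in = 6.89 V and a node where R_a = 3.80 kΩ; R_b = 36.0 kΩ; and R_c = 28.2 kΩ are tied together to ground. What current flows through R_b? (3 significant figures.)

I ≈ 0.142 mA

Equivalent of the parallel group: R_p = 3.064 kΩ.
Node voltage V_A = V_in · R_p/(R_s + R_p) = 6.89 × 0.7412 = 5.107 V.
I(R_b) = V_A / R_b = 5.107/36.0 = 0.1418 mA.
(Check via current divider: I_total = 1.667 mA; share G_k/ΣG = 0.08510 → same result.)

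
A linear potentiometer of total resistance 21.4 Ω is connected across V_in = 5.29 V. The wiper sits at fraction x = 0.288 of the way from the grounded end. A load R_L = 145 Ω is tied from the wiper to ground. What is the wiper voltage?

Lower segment x·R_p = 6.163 Ω; upper segment (1−x)·R_p = 15.24 Ω.
R_L loads the lower segment: effective lower R = 5.912 Ω.
Then V_out = V_in · 5.912/(15.24 + 5.912) = 1.479 V.

V_out ≈ 1.48 V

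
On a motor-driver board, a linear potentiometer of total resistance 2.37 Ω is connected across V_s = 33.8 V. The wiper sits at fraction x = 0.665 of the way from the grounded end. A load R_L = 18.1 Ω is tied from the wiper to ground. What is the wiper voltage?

V_out ≈ 21.8 V

Lower segment x·R_p = 1.576 Ω; upper segment (1−x)·R_p = 0.7939 Ω.
Lower segment in parallel with the load: 1.576 ‖ 18.1 = 1.450 Ω.
Loaded-divider output: V_out = 33.8 × 0.6462 = 21.84 V.
(Unloaded: V_out = x·V_s = 22.5 V.)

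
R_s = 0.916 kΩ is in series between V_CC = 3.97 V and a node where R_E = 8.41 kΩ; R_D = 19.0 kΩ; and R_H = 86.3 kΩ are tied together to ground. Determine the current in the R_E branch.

Combine the parallel branches: R_p = (1/8.41 + 1/19.0 + 1/86.3)⁻¹ = 5.461 kΩ.
Node voltage V_A = V_CC · R_p/(R_s + R_p) = 3.97 × 0.8564 = 3.400 V.
I(R_E) = V_A / R_E = 3.400/8.41 = 0.4042 mA.

I ≈ 0.404 mA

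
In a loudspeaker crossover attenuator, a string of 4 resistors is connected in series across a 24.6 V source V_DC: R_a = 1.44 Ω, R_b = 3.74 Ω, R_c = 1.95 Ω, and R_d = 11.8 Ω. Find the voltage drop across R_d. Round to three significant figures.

Total series resistance ΣR = 1.44 + 3.74 + 1.95 + 11.8 = 18.93 Ω.
V = V_DC · R/ΣR = 24.6 × 0.6233 = 15.33 V.

V ≈ 15.3 V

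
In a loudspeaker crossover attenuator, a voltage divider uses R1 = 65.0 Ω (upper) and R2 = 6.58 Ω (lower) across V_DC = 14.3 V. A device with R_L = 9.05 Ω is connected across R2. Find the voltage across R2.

First combine the lower leg with the load: R2 ‖ R_L = 3.810 Ω.
Then V_out = V_DC · R2'/(R1 + R2') = 14.3 × 3.810/68.81 = 0.7918 V.

V_out ≈ 0.792 V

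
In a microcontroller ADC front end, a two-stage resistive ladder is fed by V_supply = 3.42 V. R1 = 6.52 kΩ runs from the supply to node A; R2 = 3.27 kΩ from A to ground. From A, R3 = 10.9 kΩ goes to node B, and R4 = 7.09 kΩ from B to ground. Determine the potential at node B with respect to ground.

V_B ≈ 0.402 V

Looking into the second stage from A: R3 + R4 = 17.99 kΩ appears in parallel with R2.
Effective lower resistance at A: R2 ‖ 17.99 = 2.767 kΩ.
First divider: V_A = V_supply · 2.767/(6.52 + 2.767) = 1.019 V.
V_B = V_A × 0.3941 = 0.4016 V.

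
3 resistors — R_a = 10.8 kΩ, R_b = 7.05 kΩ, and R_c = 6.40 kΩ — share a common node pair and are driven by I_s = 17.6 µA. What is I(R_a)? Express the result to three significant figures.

I ≈ 4.17 µA

Conductances: ΣG = 1/10.8 + 1/7.05 + 1/6.40 = 0.3907 (1/kΩ).
R_a takes the fraction G_k/ΣG = 0.09259/0.3907 = 0.2370, so I = 17.6 × 0.2370 = 4.171 µA.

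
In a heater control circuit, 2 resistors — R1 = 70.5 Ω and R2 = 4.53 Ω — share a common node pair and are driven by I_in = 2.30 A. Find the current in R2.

Two-branch current divider: I_k = I_in · R_other/(R_1 + R_2).
I(R2) = 2.30 × 70.5/(70.5 + 4.53) = 2.30 × 0.9396 = 2.161 A.

I ≈ 2.16 A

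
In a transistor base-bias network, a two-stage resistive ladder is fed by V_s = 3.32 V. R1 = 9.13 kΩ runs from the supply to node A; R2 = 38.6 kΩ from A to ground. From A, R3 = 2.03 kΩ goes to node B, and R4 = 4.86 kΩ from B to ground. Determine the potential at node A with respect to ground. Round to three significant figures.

The second stage (R3 + R4 = 6.890 kΩ) loads node A in parallel with R2.
R2 ‖ (R3+R4) = 5.846 kΩ.
So V_A = 3.32 × 0.3904 = 1.296 V.

V_A ≈ 1.30 V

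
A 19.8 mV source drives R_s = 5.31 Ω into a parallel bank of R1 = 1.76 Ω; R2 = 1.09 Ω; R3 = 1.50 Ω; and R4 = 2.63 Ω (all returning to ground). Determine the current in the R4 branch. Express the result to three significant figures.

I ≈ 0.521 mA

Equivalent of the parallel group: R_p = 0.3949 Ω.
Node voltage V_A = V_supply · R_p/(R_s + R_p) = 19.8 × 0.06922 = 1.370 mV.
I(R4) = V_A / R4 = 1.370/2.63 = 0.5211 mA.
(Check via current divider: I_total = 3.471 mA; share G_k/ΣG = 0.1501 → same result.)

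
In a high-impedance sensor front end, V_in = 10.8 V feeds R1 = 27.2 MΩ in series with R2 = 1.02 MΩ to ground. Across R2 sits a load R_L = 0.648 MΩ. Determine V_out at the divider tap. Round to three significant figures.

V_out ≈ 0.155 V

First combine the lower leg with the load: R2 ‖ R_L = 0.3963 MΩ.
Now apply the divider: V_out = 10.8 × 0.01436 = 0.1551 V.
(Unloaded it would be 0.390 V; the load pulls it down.)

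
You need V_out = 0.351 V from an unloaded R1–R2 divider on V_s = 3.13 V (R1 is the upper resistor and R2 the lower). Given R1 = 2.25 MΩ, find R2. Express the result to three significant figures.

The divider ratio is R2/(R1+R2) = 0.351/3.13 = 0.1121.
R2 = R1 · 0.1121/(1 − 0.1121) = 0.2842 MΩ.

R2 ≈ 0.284 MΩ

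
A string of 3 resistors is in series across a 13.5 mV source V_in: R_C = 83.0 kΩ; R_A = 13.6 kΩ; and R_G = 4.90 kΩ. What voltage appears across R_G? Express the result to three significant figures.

ΣR = 83.0 + 13.6 + 4.90 = 101.5 kΩ.
By the voltage-divider rule, V = 13.5 × 4.900/101.5 = 0.6517 mV.

V ≈ 0.652 mV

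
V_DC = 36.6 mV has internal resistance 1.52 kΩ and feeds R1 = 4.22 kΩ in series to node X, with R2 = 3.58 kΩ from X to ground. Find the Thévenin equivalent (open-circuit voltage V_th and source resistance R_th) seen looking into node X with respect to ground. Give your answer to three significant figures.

V_th ≈ 14.1 mV, R_th ≈ 2.20 kΩ

R1' = 1.52 + 4.22 = 5.740 kΩ (source resistance + R1).
With X open, the divider is unloaded: V_th = 36.6 × 3.58/9.320 = 14.06 mV.
Looking into X with the source shorted: R_th = R1'·R2/(R1'+R2) = 5.740 × 3.58/9.320 = 2.205 kΩ.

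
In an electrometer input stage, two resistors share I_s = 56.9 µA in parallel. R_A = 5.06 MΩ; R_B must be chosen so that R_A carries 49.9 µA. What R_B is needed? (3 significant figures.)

R_B ≈ 36.1 MΩ

The fraction through R_A equals R_B/(R_A+R_B).
With f = 0.8770, R_B = R_A · f/(1−f) = 5.06 × 7.129 = 36.07 MΩ.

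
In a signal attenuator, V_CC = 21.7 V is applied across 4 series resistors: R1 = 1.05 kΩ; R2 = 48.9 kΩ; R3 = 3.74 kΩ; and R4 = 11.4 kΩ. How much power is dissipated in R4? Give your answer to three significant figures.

P ≈ 1.27 mW

The common current is I = 21.7/65.09 = 0.3334 mA.
P(R4) = I²·R4 = (0.3334)² × 11.4 = 1.267 mW.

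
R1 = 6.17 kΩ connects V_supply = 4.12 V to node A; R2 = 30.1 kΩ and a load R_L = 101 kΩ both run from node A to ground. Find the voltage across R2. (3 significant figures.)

R2 ‖ R_L = (30.1 × 101)/(30.1 + 101) = 23.19 kΩ.
Voltage divider with the loaded lower leg: V_out = 4.12 × 23.19/(6.17 + 23.19) = 4.12 × 0.7898 = 3.254 V.

V_out ≈ 3.25 V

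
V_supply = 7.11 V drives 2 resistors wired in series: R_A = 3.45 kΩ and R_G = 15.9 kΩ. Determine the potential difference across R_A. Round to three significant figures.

Series total: ΣR = 3.45 + 15.9 = 19.35 kΩ.
V = V_supply · R/ΣR = 7.11 × 0.1783 = 1.268 V.

V ≈ 1.27 V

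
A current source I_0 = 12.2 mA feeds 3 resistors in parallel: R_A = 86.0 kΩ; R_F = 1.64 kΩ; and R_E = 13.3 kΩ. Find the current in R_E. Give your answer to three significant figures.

I ≈ 1.32 mA

Total conductance ΣG = 1/86.0 + 1/1.64 + 1/13.3 = 0.6966 (units of 1/kΩ).
By the current-divider rule, I = I_0 · G_k/ΣG = 12.2 × 0.1079 = 1.317 mA.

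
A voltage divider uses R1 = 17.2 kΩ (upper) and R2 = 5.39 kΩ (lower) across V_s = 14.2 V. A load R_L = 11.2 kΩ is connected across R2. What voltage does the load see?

The load sits in parallel with R2, giving an effective lower resistance R2' = R2·R_L/(R2+R_L) = 3.639 kΩ.
Voltage divider with the loaded lower leg: V_out = 14.2 × 3.639/(17.2 + 3.639) = 14.2 × 0.1746 = 2.480 V.
(Unloaded it would be 3.39 V; the load pulls it down.)

V_out ≈ 2.48 V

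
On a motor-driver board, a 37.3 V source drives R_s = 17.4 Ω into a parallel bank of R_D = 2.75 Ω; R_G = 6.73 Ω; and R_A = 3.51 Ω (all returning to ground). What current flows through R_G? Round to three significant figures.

Combine the parallel branches: R_p = (1/2.75 + 1/6.73 + 1/3.51)⁻¹ = 1.255 Ω.
Node voltage V_A = V_supply · R_p/(R_s + R_p) = 37.3 × 0.06725 = 2.508 V.
Branch current I = V_A/R_G = 2.508/6.73 = 0.3727 A.
(Check via current divider: I_total = 2.000 A; share G_k/ΣG = 0.1864 → same result.)

I ≈ 0.373 A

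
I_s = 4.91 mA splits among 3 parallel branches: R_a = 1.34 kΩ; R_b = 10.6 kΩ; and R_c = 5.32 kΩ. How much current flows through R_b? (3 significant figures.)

Conductances: ΣG = 1/1.34 + 1/10.6 + 1/5.32 = 1.029 (1/kΩ).
R_b takes the fraction G_k/ΣG = 0.09434/1.029 = 0.09172, so I = 4.91 × 0.09172 = 0.4503 mA.

I ≈ 0.450 mA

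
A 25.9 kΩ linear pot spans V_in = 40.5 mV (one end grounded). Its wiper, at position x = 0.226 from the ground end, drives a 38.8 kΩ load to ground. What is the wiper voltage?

Lower segment x·R_p = 5.853 kΩ; upper segment (1−x)·R_p = 20.05 kΩ.
R_L loads the lower segment: effective lower R = 5.086 kΩ.
V_out = 40.5 × 5.086/(20.05 + 5.086) = 8.196 mV.
(Unloaded: V_out = x·V_in = 9.15 mV.)

V_out ≈ 8.20 mV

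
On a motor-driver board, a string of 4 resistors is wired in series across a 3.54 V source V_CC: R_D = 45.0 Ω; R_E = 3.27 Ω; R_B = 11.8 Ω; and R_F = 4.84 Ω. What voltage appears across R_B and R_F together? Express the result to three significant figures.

V ≈ 0.907 V

Series total: ΣR = 45.0 + 3.27 + 11.8 + 4.84 = 64.91 Ω.
R_{R_B..R_F} = 11.8 + 4.84 = 16.64 Ω.
Voltage divider: V = V_CC · (16.64 / 64.91) = 3.54 × 0.2564 = 0.9075 V.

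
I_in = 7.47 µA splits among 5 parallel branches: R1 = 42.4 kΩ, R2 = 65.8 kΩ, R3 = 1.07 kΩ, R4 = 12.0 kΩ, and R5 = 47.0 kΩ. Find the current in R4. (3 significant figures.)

ΣG = 1/42.4 + 1/65.8 + 1/1.07 + 1/12.0 + 1/47.0 = 1.078.
R4 takes the fraction G_k/ΣG = 0.08333/1.078 = 0.07731, so I = 7.47 × 0.07731 = 0.5775 µA.

I ≈ 0.577 µA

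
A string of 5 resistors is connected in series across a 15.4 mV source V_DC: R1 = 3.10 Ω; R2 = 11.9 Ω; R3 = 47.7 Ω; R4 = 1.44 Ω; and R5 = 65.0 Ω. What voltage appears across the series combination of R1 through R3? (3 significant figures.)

V ≈ 7.48 mV

ΣR = 3.10 + 11.9 + 47.7 + 1.44 + 65.0 = 129.1 Ω.
R_{R1..R3} = 3.10 + 11.9 + 47.7 = 62.70 Ω.
Voltage divider: V = V_DC · (62.70 / 129.1) = 15.4 × 0.4855 = 7.477 mV.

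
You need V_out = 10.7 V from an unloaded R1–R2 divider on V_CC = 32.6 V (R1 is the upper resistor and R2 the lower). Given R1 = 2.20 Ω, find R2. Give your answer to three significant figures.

R2 ≈ 1.07 Ω

Required fraction k = V_out/V_CC = 0.3282.
R2 = R1 · 0.3282/(1 − 0.3282) = 1.075 Ω.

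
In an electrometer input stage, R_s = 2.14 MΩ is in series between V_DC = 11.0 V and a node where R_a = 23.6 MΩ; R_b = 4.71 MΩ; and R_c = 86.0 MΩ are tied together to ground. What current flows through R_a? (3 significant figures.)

Combine the parallel branches: R_p = (1/23.6 + 1/4.71 + 1/86.0)⁻¹ = 3.755 MΩ.
V_A by voltage divider: V_A = 11.0 × 3.755/(2.14 + 3.755) = 7.007 V.
Branch current I = V_A/R_a = 7.007/23.6 = 0.2969 µA.

I ≈ 0.297 µA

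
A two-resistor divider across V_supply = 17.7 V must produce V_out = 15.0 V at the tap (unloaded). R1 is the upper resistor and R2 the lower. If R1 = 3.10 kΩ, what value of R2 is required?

R2 ≈ 17.2 kΩ

The divider ratio is R2/(R1+R2) = 15.0/17.7 = 0.8475.
Rearranging, R2 = R1·k/(1−k) = 3.10 × 5.556 = 17.22 kΩ.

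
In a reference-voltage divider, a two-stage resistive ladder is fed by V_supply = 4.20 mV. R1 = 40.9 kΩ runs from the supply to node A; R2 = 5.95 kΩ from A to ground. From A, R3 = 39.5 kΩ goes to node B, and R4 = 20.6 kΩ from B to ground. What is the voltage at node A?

The second stage (R3 + R4 = 60.10 kΩ) loads node A in parallel with R2.
Effective lower resistance at A: R2 ‖ 60.10 = 5.414 kΩ.
First divider: V_A = V_supply · 5.414/(40.9 + 5.414) = 0.4910 mV.

V_A ≈ 0.491 mV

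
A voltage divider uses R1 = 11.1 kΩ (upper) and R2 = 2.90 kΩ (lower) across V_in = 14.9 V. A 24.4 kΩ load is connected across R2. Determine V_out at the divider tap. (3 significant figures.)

R2 ‖ R_L = (2.90 × 24.4)/(2.90 + 24.4) = 2.592 kΩ.
Then V_out = V_in · R2'/(R1 + R2') = 14.9 × 2.592/13.69 = 2.821 V.

V_out ≈ 2.82 V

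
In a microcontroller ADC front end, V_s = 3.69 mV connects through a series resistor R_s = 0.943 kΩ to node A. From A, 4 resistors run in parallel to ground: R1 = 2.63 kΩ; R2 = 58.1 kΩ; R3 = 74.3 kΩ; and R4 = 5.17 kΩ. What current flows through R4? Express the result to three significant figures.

I ≈ 0.455 µA

Parallel bank: R_p = 1/(1/2.63 + 1/58.1 + 1/74.3 + 1/5.17) = 1.655 kΩ.
V_A = 3.69 × 1.655/2.598 = 2.351 mV.
I(R4) = V_A / R4 = 2.351/5.17 = 0.4546 µA.
(Equivalently: I_total = 1.420 µA, then current-divider fraction G_k/ΣG = 0.3201.)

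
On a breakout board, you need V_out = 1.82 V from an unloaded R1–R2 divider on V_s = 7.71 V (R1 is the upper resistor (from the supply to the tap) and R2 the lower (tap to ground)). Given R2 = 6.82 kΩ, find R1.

R1 ≈ 22.1 kΩ

Required fraction k = V_out/V_s = 0.2361.
Rearranging, R1 = R2·(1−k)/k = 6.82 × 3.236 = 22.07 kΩ.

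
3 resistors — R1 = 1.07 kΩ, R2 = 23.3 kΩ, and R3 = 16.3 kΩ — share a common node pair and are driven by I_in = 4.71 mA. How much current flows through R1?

Total conductance ΣG = 1/1.07 + 1/23.3 + 1/16.3 = 1.039 (units of 1/kΩ).
R1 takes the fraction G_k/ΣG = 0.9346/1.039 = 0.8996, so I = 4.71 × 0.8996 = 4.237 mA.

I ≈ 4.24 mA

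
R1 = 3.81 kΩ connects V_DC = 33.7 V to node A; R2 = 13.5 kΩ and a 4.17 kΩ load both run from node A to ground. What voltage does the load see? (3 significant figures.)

V_out ≈ 15.3 V

The load sits in parallel with R2, giving an effective lower resistance R2' = R2·R_L/(R2+R_L) = 3.186 kΩ.
Voltage divider with the loaded lower leg: V_out = 33.7 × 3.186/(3.81 + 3.186) = 33.7 × 0.4554 = 15.35 V.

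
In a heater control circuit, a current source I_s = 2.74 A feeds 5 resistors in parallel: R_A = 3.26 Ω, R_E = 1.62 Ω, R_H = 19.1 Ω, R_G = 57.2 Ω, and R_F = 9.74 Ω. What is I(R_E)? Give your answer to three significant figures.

I ≈ 1.54 A

ΣG = 1/3.26 + 1/1.62 + 1/19.1 + 1/57.2 + 1/9.74 = 1.097.
R_E takes the fraction G_k/ΣG = 0.6173/1.097 = 0.5629, so I = 2.74 × 0.5629 = 1.542 A.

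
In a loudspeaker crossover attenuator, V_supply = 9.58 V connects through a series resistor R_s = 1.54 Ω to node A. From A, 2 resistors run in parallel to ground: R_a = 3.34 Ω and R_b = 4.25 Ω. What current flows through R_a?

Parallel bank: R_p = 1/(1/3.34 + 1/4.25) = 1.870 Ω.
V_A = 9.58 × 1.870/3.410 = 5.254 V.
I(R_a) = V_A / R_a = 5.254/3.34 = 1.573 A.

I ≈ 1.57 A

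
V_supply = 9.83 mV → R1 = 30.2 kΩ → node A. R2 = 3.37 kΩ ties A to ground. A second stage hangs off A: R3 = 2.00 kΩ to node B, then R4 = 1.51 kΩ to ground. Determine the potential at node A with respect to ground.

The second stage (R3 + R4 = 3.510 kΩ) loads node A in parallel with R2.
Effective lower resistance at A: R2 ‖ 3.510 = 1.719 kΩ.
So V_A = 9.83 × 0.05386 = 0.5295 mV.

V_A ≈ 0.529 mV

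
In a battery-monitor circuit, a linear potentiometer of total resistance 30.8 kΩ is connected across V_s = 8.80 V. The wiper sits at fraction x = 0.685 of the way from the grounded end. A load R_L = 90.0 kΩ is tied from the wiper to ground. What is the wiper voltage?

V_out ≈ 5.61 V

The pot divides into 9.702 kΩ above the wiper and 21.10 kΩ below.
R_L loads the lower segment: effective lower R = 17.09 kΩ.
Then V_out = V_s · 17.09/(9.702 + 17.09) = 5.613 V.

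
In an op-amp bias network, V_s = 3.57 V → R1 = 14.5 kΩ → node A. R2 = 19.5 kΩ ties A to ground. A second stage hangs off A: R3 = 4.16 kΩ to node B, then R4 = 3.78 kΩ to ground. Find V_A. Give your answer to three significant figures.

V_A ≈ 1.00 V

Looking into the second stage from A: R3 + R4 = 7.940 kΩ appears in parallel with R2.
Effective lower resistance at A: R2 ‖ 7.940 = 5.642 kΩ.
So V_A = 3.57 × 0.2801 = 1.000 V.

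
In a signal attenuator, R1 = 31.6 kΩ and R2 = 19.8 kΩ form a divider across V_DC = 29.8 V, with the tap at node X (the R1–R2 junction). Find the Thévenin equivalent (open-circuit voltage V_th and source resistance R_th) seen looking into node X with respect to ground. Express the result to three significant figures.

V_th ≈ 11.5 V, R_th ≈ 12.2 kΩ

With X open, the divider is unloaded: V_th = 29.8 × 19.8/51.40 = 11.48 V.
With V_DC suppressed (replaced by a short), R_th = R1 ‖ R2 = (31.60 × 19.8)/(31.60 + 19.8) = 12.17 kΩ.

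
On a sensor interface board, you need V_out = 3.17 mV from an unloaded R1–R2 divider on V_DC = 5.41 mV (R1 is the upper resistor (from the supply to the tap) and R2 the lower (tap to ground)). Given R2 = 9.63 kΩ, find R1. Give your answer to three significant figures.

R1 ≈ 6.80 kΩ

V_out/V_DC = R2/(R1+R2) = 0.5860.
Rearranging, R1 = R2·(1−k)/k = 9.63 × 0.7066 = 6.805 kΩ.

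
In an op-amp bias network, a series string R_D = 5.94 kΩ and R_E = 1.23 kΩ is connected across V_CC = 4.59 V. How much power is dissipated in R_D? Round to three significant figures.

P ≈ 2.43 mW

ΣR = 7.170 kΩ → I = 4.59/7.170 = 0.6402 mA.
V(R_D) = I·R = 3.803 V; P = V·I = 3.803 × 0.6402 = 2.434 mW.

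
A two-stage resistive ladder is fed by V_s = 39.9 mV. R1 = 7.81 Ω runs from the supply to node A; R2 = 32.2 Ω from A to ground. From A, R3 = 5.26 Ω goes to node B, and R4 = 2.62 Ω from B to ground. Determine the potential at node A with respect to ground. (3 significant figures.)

The second stage (R3 + R4 = 7.880 Ω) loads node A in parallel with R2.
Effective lower resistance at A: R2 ‖ 7.880 = 6.331 Ω.
V_A = 39.9 × 6.331/(7.81 + 6.331) = 17.86 mV.

V_A ≈ 17.9 mV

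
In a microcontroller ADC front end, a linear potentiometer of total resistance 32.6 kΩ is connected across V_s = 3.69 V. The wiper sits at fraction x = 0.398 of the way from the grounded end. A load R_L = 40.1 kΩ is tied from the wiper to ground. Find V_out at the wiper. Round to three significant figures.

Lower segment x·R_p = 12.97 kΩ; upper segment (1−x)·R_p = 19.63 kΩ.
(x·R_p) ‖ R_L = 9.803 kΩ.
Loaded-divider output: V_out = 3.69 × 0.3331 = 1.229 V.

V_out ≈ 1.23 V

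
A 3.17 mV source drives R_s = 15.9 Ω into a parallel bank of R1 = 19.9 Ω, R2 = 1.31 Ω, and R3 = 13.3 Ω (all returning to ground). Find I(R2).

I ≈ 0.160 mA

Parallel bank: R_p = 1/(1/19.9 + 1/1.31 + 1/13.3) = 1.125 Ω.
Node voltage V_A = V_supply · R_p/(R_s + R_p) = 3.17 × 0.06609 = 0.2095 mV.
Branch current I = V_A/R2 = 0.2095/1.31 = 0.1599 mA.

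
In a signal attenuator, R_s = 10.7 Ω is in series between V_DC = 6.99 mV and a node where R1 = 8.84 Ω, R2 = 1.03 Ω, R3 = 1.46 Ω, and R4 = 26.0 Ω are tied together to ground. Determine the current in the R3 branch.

I ≈ 0.235 mA

Parallel bank: R_p = 1/(1/8.84 + 1/1.03 + 1/1.46 + 1/26.0) = 0.5533 Ω.
V_A by voltage divider: V_A = 6.99 × 0.5533/(10.7 + 0.5533) = 0.3437 mV.
Branch current I = V_A/R3 = 0.3437/1.46 = 0.2354 mA.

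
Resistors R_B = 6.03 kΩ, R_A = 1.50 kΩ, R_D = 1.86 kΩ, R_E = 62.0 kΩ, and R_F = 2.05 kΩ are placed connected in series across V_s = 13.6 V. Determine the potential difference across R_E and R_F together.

V ≈ 11.9 V

Series total: ΣR = 6.03 + 1.50 + 1.86 + 62.0 + 2.05 = 73.44 kΩ.
R_{R_E..R_F} = 62.0 + 2.05 = 64.05 kΩ.
By the voltage-divider rule, V = 13.6 × 64.05/73.44 = 11.86 V.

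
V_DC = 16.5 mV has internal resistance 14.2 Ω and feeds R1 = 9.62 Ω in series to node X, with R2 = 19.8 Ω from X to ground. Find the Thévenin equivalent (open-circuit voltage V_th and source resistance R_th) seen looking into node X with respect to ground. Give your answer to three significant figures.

R1' = 14.2 + 9.62 = 23.82 Ω (source resistance + R1).
V_th is the unloaded tap voltage: V_DC · R2/(R1'+R2) = 16.5 × 0.4539 = 7.490 mV.
With V_DC suppressed (replaced by a short), R_th = R1' ‖ R2 = (23.82 × 19.8)/(23.82 + 19.8) = 10.81 Ω.

V_th ≈ 7.49 mV, R_th ≈ 10.8 Ω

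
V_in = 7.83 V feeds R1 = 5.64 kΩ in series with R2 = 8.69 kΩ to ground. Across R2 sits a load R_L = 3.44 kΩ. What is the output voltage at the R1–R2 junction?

R2 ‖ R_L = (8.69 × 3.44)/(8.69 + 3.44) = 2.464 kΩ.
Voltage divider with the loaded lower leg: V_out = 7.83 × 2.464/(5.64 + 2.464) = 7.83 × 0.3041 = 2.381 V.
(Unloaded it would be 4.75 V; the load pulls it down.)

V_out ≈ 2.38 V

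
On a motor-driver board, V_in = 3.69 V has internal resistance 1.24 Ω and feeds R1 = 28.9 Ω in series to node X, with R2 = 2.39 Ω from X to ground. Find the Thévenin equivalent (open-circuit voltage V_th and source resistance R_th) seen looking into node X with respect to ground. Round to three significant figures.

V_th ≈ 0.271 V, R_th ≈ 2.21 Ω

R1' = 1.24 + 28.9 = 30.14 Ω (source resistance + R1).
V_th is the unloaded tap voltage: V_in · R2/(R1'+R2) = 3.69 × 0.07347 = 0.2711 V.
Zeroing V_in shorts the top of R1' to ground, so R_th = R1' ‖ R2 = 2.214 Ω.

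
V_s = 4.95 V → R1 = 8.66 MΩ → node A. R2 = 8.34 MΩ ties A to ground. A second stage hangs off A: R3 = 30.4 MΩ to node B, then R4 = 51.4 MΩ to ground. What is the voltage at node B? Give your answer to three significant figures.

V_B ≈ 1.45 V

The second stage (R3 + R4 = 81.80 MΩ) loads node A in parallel with R2.
R2 ‖ (R3+R4) = 7.568 MΩ.
So V_A = 4.95 × 0.4664 = 2.309 V.
Then the unloaded second divider: V_B = V_A × R4/(R3+R4) = 2.309 × 0.6284 = 1.451 V.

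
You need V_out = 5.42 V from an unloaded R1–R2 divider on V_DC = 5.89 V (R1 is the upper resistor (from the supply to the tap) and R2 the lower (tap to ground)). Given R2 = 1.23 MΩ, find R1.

R1 ≈ 0.107 MΩ

V_out/V_DC = R2/(R1+R2) = 0.9202.
So R1 = R2 · (V_DC/V_out − 1) = 1.23 × (5.89/5.42 − 1) = 1.23 × 0.08672 = 0.1067 MΩ.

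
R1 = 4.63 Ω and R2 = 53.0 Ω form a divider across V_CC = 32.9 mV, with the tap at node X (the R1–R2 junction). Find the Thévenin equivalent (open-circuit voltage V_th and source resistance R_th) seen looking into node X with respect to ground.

Open-circuit (no load on X): V_th = V_CC · R2/(R1 + R2) = 32.9 × 53.0/(4.630 + 53.0) = 30.26 mV.
With V_CC suppressed (replaced by a short), R_th = R1 ‖ R2 = (4.630 × 53.0)/(4.630 + 53.0) = 4.258 Ω.

V_th ≈ 30.3 mV, R_th ≈ 4.26 Ω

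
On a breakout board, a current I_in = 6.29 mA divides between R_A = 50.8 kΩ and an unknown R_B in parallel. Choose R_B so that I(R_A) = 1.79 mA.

R_B ≈ 20.2 kΩ

Two-branch current divider: I_A = I_in · R_B/(R_A + R_B).
With f = 0.2846, R_B = R_A · f/(1−f) = 50.8 × 0.3978 = 20.21 kΩ.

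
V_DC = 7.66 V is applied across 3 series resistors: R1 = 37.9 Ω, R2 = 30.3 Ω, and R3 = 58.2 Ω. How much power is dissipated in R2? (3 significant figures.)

ΣR = 126.4 Ω → I = 7.66/126.4 = 0.06060 A.
P(R2) = I²·R2 = (0.06060)² × 30.3 = 0.1113 W.

P ≈ 0.111 W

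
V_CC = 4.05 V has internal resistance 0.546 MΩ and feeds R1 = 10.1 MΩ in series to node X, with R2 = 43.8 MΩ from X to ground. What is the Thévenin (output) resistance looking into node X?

R1' = 0.546 + 10.1 = 10.65 MΩ (source resistance + R1).
With V_CC suppressed (replaced by a short), R_th = R1' ‖ R2 = (10.65 × 43.8)/(10.65 + 43.8) = 8.564 MΩ.

R_th ≈ 8.56 MΩ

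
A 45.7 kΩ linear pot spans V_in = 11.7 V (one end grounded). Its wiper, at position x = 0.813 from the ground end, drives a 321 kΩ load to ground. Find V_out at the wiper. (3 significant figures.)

V_out ≈ 9.31 V

The pot divides into 8.546 kΩ above the wiper and 37.15 kΩ below.
R_L loads the lower segment: effective lower R = 33.30 kΩ.
Loaded-divider output: V_out = 11.7 × 0.7958 = 9.311 V.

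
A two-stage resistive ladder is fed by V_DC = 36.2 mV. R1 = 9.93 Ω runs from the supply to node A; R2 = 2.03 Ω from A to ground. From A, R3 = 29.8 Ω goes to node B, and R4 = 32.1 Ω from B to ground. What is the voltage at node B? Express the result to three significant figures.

Looking into the second stage from A: R3 + R4 = 61.90 Ω appears in parallel with R2.
R2 ‖ (R3+R4) = 1.966 Ω.
So V_A = 36.2 × 0.1652 = 5.981 mV.
Then the unloaded second divider: V_B = V_A × R4/(R3+R4) = 5.981 × 0.5186 = 3.102 mV.

V_B ≈ 3.10 mV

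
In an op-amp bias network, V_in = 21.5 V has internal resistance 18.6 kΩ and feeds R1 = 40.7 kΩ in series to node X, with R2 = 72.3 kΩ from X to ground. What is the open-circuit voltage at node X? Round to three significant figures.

R1' = 18.6 + 40.7 = 59.30 kΩ (source resistance + R1).
With X open, the divider is unloaded: V_th = 21.5 × 72.3/131.6 = 11.81 V.

V_th ≈ 11.8 V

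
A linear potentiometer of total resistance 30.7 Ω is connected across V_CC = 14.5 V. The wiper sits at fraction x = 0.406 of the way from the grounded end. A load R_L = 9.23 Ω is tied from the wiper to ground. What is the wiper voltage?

V_out ≈ 3.27 V

Split the track: R_lower = x·R_p = 12.46 Ω, R_upper = (1−x)·R_p = 18.24 Ω.
Lower segment in parallel with the load: 12.46 ‖ 9.23 = 5.303 Ω.
V_out = 14.5 × 5.303/(18.24 + 5.303) = 3.267 V.
(Unloaded: V_out = x·V_CC = 5.89 V.)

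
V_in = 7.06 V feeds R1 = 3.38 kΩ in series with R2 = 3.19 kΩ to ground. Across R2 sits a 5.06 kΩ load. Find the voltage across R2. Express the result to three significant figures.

V_out ≈ 2.59 V

First combine the lower leg with the load: R2 ‖ R_L = 1.957 kΩ.
Now apply the divider: V_out = 7.06 × 0.3666 = 2.588 V.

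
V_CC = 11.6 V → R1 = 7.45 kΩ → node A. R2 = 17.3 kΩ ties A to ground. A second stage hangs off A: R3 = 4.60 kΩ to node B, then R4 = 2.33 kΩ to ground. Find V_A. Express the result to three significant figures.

Looking into the second stage from A: R3 + R4 = 6.930 kΩ appears in parallel with R2.
Effective lower resistance at A: R2 ‖ 6.930 = 4.948 kΩ.
V_A = 11.6 × 4.948/(7.45 + 4.948) = 4.629 V.

V_A ≈ 4.63 V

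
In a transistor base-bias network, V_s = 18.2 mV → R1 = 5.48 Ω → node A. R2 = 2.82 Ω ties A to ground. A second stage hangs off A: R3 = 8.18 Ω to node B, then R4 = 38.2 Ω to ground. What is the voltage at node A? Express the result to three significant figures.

V_A ≈ 5.94 mV

Node A sees R2 in parallel with the series input of stage 2, R3 + R4 = 46.38 Ω.
Effective lower resistance at A: R2 ‖ 46.38 = 2.658 Ω.
First divider: V_A = V_s · 2.658/(5.48 + 2.658) = 5.945 mV.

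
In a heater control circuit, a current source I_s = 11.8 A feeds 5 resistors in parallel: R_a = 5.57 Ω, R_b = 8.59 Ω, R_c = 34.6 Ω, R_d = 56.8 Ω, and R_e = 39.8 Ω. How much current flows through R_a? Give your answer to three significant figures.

Conductances: ΣG = 1/5.57 + 1/8.59 + 1/34.6 + 1/56.8 + 1/39.8 = 0.3676 (1/Ω).
R_a takes the fraction G_k/ΣG = 0.1795/0.3676 = 0.4884, so I = 11.8 × 0.4884 = 5.763 A.

I ≈ 5.76 A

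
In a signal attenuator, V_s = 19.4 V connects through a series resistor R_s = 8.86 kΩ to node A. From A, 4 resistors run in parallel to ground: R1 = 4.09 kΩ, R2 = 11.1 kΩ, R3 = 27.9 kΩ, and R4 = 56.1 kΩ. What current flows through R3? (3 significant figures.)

I ≈ 0.157 mA

Parallel bank: R_p = 1/(1/4.09 + 1/11.1 + 1/27.9 + 1/56.1) = 2.576 kΩ.
V_A by voltage divider: V_A = 19.4 × 2.576/(8.86 + 2.576) = 4.369 V.
Branch current I = V_A/R3 = 4.369/27.9 = 0.1566 mA.
(Equivalently: I_total = 1.696 mA, then current-divider fraction G_k/ΣG = 0.09232.)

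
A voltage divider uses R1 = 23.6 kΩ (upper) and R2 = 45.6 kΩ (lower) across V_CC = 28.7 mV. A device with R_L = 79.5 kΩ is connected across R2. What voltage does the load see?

V_out ≈ 15.8 mV

The load sits in parallel with R2, giving an effective lower resistance R2' = R2·R_L/(R2+R_L) = 28.98 kΩ.
Then V_out = V_CC · R2'/(R1 + R2') = 28.7 × 28.98/52.58 = 15.82 mV.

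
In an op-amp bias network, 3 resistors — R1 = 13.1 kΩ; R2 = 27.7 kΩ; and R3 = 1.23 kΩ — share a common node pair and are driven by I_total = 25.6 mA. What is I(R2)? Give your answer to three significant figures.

Conductances: ΣG = 1/13.1 + 1/27.7 + 1/1.23 = 0.9254 (1/kΩ).
By the current-divider rule, I = I_total · G_k/ΣG = 25.6 × 0.03901 = 0.9986 mA.

I ≈ 0.999 mA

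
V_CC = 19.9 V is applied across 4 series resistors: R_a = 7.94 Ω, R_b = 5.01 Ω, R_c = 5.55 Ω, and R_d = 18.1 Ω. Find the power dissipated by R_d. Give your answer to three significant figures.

P ≈ 5.35 W

Series current I = V_CC/ΣR = 19.9/36.60 = 0.5437 A.
V(R_d) = I·R = 9.841 V; P = V·I = 9.841 × 0.5437 = 5.351 W.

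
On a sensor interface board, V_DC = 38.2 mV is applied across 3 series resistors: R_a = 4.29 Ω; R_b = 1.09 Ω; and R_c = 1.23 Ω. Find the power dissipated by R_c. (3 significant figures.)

The common current is I = 38.2/6.610 = 5.779 mA.
P(R_c) = I²·R_c = (5.779)² × 1.23 = 41.08 µW.

P ≈ 41.1 µW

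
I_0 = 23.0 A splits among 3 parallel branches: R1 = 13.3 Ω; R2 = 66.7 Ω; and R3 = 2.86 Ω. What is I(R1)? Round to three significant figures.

I ≈ 3.93 A

ΣG = 1/13.3 + 1/66.7 + 1/2.86 = 0.4398.
By the current-divider rule, I = I_0 · G_k/ΣG = 23.0 × 0.1709 = 3.932 A.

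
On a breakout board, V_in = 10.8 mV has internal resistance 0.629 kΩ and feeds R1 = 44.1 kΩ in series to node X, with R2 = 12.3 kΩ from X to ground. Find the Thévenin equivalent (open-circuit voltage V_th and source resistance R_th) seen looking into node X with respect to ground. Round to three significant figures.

R1' = 0.629 + 44.1 = 44.73 kΩ (source resistance + R1).
Open-circuit (no load on X): V_th = V_in · R2/(R1' + R2) = 10.8 × 12.3/(44.73 + 12.3) = 2.329 mV.
Zeroing V_in shorts the top of R1' to ground, so R_th = R1' ‖ R2 = 9.647 kΩ.

V_th ≈ 2.33 mV, R_th ≈ 9.65 kΩ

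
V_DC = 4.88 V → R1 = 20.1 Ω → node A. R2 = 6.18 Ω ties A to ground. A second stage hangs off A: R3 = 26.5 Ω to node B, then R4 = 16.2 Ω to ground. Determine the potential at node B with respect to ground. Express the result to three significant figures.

Node A sees R2 in parallel with the series input of stage 2, R3 + R4 = 42.70 Ω.
Effective lower resistance at A: R2 ‖ 42.70 = 5.399 Ω.
First divider: V_A = V_DC · 5.399/(20.1 + 5.399) = 1.033 V.
V_B = V_A × 0.3794 = 0.3920 V.

V_B ≈ 0.392 V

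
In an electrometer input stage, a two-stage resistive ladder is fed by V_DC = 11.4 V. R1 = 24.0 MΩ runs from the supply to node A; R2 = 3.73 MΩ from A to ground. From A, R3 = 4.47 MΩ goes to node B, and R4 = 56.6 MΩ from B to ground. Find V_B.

Looking into the second stage from A: R3 + R4 = 61.07 MΩ appears in parallel with R2.
Effective lower resistance at A: R2 ‖ 61.07 = 3.515 MΩ.
So V_A = 11.4 × 0.1278 = 1.456 V.
V_B = V_A × 0.9268 = 1.350 V.

V_B ≈ 1.35 V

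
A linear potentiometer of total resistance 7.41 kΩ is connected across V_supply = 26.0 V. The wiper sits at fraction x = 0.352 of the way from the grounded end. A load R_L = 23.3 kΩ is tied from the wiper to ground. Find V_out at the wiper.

Lower segment x·R_p = 2.608 kΩ; upper segment (1−x)·R_p = 4.802 kΩ.
(x·R_p) ‖ R_L = 2.346 kΩ.
Then V_out = V_supply · 2.346/(4.802 + 2.346) = 8.533 V.

V_out ≈ 8.53 V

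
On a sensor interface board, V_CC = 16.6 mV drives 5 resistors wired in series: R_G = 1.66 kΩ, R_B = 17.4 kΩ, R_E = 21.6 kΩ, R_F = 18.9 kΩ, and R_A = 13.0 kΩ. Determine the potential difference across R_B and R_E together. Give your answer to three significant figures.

ΣR = 1.66 + 17.4 + 21.6 + 18.9 + 13.0 = 72.56 kΩ.
R_{R_B..R_E} = 17.4 + 21.6 = 39.00 kΩ.
V = V_CC · R/ΣR = 16.6 × 0.5375 = 8.922 mV.

V ≈ 8.92 mV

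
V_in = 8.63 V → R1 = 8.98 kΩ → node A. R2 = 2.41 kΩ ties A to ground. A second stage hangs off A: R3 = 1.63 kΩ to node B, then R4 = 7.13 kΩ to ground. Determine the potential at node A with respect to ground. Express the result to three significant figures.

V_A ≈ 1.50 V

Node A sees R2 in parallel with the series input of stage 2, R3 + R4 = 8.760 kΩ.
Effective lower resistance at A: R2 ‖ 8.760 = 1.890 kΩ.
V_A = 8.63 × 1.890/(8.98 + 1.890) = 1.501 V.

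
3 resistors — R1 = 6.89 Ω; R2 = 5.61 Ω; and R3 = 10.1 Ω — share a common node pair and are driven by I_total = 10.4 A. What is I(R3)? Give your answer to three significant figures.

I ≈ 2.44 A

Conductances: ΣG = 1/6.89 + 1/5.61 + 1/10.1 = 0.4224 (1/Ω).
Current divider: I(R3) = I_total · G_k/ΣG = 10.4 × (0.09901/0.4224) = 10.4 × 0.2344 = 2.438 A.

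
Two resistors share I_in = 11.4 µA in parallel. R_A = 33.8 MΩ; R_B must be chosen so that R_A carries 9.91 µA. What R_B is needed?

In a two-way split, I_A/I_in = R_B/(R_A + R_B).
With f = 0.8693, R_B = R_A · f/(1−f) = 33.8 × 6.651 = 224.8 MΩ.

R_B ≈ 225 MΩ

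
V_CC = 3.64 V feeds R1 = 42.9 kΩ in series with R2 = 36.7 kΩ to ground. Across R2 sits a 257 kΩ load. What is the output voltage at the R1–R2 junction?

R2 ‖ R_L = (36.7 × 257)/(36.7 + 257) = 32.11 kΩ.
Then V_out = V_CC · R2'/(R1 + R2') = 3.64 × 32.11/75.01 = 1.558 V.

V_out ≈ 1.56 V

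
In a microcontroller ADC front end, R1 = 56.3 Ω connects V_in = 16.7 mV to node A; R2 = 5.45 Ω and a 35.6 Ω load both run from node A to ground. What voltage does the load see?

V_out ≈ 1.29 mV

First combine the lower leg with the load: R2 ‖ R_L = 4.726 Ω.
Now apply the divider: V_out = 16.7 × 0.07745 = 1.293 mV.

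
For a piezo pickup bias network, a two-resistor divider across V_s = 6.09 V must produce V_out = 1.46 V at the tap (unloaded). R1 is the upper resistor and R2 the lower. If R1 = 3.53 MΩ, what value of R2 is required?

Required fraction k = V_out/V_s = 0.2397.
R2 = R1 · 0.2397/(1 − 0.2397) = 1.113 MΩ.

R2 ≈ 1.11 MΩ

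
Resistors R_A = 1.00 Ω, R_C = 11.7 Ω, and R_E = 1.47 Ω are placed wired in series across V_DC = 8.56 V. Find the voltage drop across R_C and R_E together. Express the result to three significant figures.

Total series resistance ΣR = 1.00 + 11.7 + 1.47 = 14.17 Ω.
R_{R_C..R_E} = 11.7 + 1.47 = 13.17 Ω.
Voltage divider: V = V_DC · (13.17 / 14.17) = 8.56 × 0.9294 = 7.956 V.

V ≈ 7.96 V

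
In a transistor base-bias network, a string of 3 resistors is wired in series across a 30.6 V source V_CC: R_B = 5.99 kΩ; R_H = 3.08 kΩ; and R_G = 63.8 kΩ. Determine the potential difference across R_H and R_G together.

V ≈ 28.1 V

Total series resistance ΣR = 5.99 + 3.08 + 63.8 = 72.87 kΩ.
R_{R_H..R_G} = 3.08 + 63.8 = 66.88 kΩ.
Voltage divider: V = V_CC · (66.88 / 72.87) = 30.6 × 0.9178 = 28.08 V.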